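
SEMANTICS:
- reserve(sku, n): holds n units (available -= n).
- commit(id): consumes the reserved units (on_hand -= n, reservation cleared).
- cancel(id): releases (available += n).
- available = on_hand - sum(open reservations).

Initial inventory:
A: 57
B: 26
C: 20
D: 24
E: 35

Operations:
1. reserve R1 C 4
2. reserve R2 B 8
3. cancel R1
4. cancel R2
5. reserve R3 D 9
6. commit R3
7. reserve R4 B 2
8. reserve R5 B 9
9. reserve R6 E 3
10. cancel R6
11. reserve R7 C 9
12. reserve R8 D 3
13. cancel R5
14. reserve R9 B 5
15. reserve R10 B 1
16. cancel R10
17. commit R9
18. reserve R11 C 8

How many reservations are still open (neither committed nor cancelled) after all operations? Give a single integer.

Answer: 4

Derivation:
Step 1: reserve R1 C 4 -> on_hand[A=57 B=26 C=20 D=24 E=35] avail[A=57 B=26 C=16 D=24 E=35] open={R1}
Step 2: reserve R2 B 8 -> on_hand[A=57 B=26 C=20 D=24 E=35] avail[A=57 B=18 C=16 D=24 E=35] open={R1,R2}
Step 3: cancel R1 -> on_hand[A=57 B=26 C=20 D=24 E=35] avail[A=57 B=18 C=20 D=24 E=35] open={R2}
Step 4: cancel R2 -> on_hand[A=57 B=26 C=20 D=24 E=35] avail[A=57 B=26 C=20 D=24 E=35] open={}
Step 5: reserve R3 D 9 -> on_hand[A=57 B=26 C=20 D=24 E=35] avail[A=57 B=26 C=20 D=15 E=35] open={R3}
Step 6: commit R3 -> on_hand[A=57 B=26 C=20 D=15 E=35] avail[A=57 B=26 C=20 D=15 E=35] open={}
Step 7: reserve R4 B 2 -> on_hand[A=57 B=26 C=20 D=15 E=35] avail[A=57 B=24 C=20 D=15 E=35] open={R4}
Step 8: reserve R5 B 9 -> on_hand[A=57 B=26 C=20 D=15 E=35] avail[A=57 B=15 C=20 D=15 E=35] open={R4,R5}
Step 9: reserve R6 E 3 -> on_hand[A=57 B=26 C=20 D=15 E=35] avail[A=57 B=15 C=20 D=15 E=32] open={R4,R5,R6}
Step 10: cancel R6 -> on_hand[A=57 B=26 C=20 D=15 E=35] avail[A=57 B=15 C=20 D=15 E=35] open={R4,R5}
Step 11: reserve R7 C 9 -> on_hand[A=57 B=26 C=20 D=15 E=35] avail[A=57 B=15 C=11 D=15 E=35] open={R4,R5,R7}
Step 12: reserve R8 D 3 -> on_hand[A=57 B=26 C=20 D=15 E=35] avail[A=57 B=15 C=11 D=12 E=35] open={R4,R5,R7,R8}
Step 13: cancel R5 -> on_hand[A=57 B=26 C=20 D=15 E=35] avail[A=57 B=24 C=11 D=12 E=35] open={R4,R7,R8}
Step 14: reserve R9 B 5 -> on_hand[A=57 B=26 C=20 D=15 E=35] avail[A=57 B=19 C=11 D=12 E=35] open={R4,R7,R8,R9}
Step 15: reserve R10 B 1 -> on_hand[A=57 B=26 C=20 D=15 E=35] avail[A=57 B=18 C=11 D=12 E=35] open={R10,R4,R7,R8,R9}
Step 16: cancel R10 -> on_hand[A=57 B=26 C=20 D=15 E=35] avail[A=57 B=19 C=11 D=12 E=35] open={R4,R7,R8,R9}
Step 17: commit R9 -> on_hand[A=57 B=21 C=20 D=15 E=35] avail[A=57 B=19 C=11 D=12 E=35] open={R4,R7,R8}
Step 18: reserve R11 C 8 -> on_hand[A=57 B=21 C=20 D=15 E=35] avail[A=57 B=19 C=3 D=12 E=35] open={R11,R4,R7,R8}
Open reservations: ['R11', 'R4', 'R7', 'R8'] -> 4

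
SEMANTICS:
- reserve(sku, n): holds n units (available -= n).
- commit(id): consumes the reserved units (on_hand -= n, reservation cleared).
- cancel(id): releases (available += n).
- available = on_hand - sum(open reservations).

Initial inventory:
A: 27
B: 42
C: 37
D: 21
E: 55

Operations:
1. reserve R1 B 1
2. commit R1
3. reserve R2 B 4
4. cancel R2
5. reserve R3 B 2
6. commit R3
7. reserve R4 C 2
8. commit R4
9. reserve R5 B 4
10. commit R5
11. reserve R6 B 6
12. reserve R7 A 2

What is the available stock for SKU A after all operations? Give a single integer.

Step 1: reserve R1 B 1 -> on_hand[A=27 B=42 C=37 D=21 E=55] avail[A=27 B=41 C=37 D=21 E=55] open={R1}
Step 2: commit R1 -> on_hand[A=27 B=41 C=37 D=21 E=55] avail[A=27 B=41 C=37 D=21 E=55] open={}
Step 3: reserve R2 B 4 -> on_hand[A=27 B=41 C=37 D=21 E=55] avail[A=27 B=37 C=37 D=21 E=55] open={R2}
Step 4: cancel R2 -> on_hand[A=27 B=41 C=37 D=21 E=55] avail[A=27 B=41 C=37 D=21 E=55] open={}
Step 5: reserve R3 B 2 -> on_hand[A=27 B=41 C=37 D=21 E=55] avail[A=27 B=39 C=37 D=21 E=55] open={R3}
Step 6: commit R3 -> on_hand[A=27 B=39 C=37 D=21 E=55] avail[A=27 B=39 C=37 D=21 E=55] open={}
Step 7: reserve R4 C 2 -> on_hand[A=27 B=39 C=37 D=21 E=55] avail[A=27 B=39 C=35 D=21 E=55] open={R4}
Step 8: commit R4 -> on_hand[A=27 B=39 C=35 D=21 E=55] avail[A=27 B=39 C=35 D=21 E=55] open={}
Step 9: reserve R5 B 4 -> on_hand[A=27 B=39 C=35 D=21 E=55] avail[A=27 B=35 C=35 D=21 E=55] open={R5}
Step 10: commit R5 -> on_hand[A=27 B=35 C=35 D=21 E=55] avail[A=27 B=35 C=35 D=21 E=55] open={}
Step 11: reserve R6 B 6 -> on_hand[A=27 B=35 C=35 D=21 E=55] avail[A=27 B=29 C=35 D=21 E=55] open={R6}
Step 12: reserve R7 A 2 -> on_hand[A=27 B=35 C=35 D=21 E=55] avail[A=25 B=29 C=35 D=21 E=55] open={R6,R7}
Final available[A] = 25

Answer: 25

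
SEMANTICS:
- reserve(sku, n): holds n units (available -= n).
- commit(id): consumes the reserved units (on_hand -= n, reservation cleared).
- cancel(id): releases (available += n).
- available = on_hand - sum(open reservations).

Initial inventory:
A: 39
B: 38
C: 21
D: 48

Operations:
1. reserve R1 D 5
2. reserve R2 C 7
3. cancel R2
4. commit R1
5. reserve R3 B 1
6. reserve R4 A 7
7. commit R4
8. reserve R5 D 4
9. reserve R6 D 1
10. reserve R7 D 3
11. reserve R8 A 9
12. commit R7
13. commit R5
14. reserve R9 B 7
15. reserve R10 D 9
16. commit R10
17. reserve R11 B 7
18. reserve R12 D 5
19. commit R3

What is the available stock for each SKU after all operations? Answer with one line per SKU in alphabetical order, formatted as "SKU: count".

Step 1: reserve R1 D 5 -> on_hand[A=39 B=38 C=21 D=48] avail[A=39 B=38 C=21 D=43] open={R1}
Step 2: reserve R2 C 7 -> on_hand[A=39 B=38 C=21 D=48] avail[A=39 B=38 C=14 D=43] open={R1,R2}
Step 3: cancel R2 -> on_hand[A=39 B=38 C=21 D=48] avail[A=39 B=38 C=21 D=43] open={R1}
Step 4: commit R1 -> on_hand[A=39 B=38 C=21 D=43] avail[A=39 B=38 C=21 D=43] open={}
Step 5: reserve R3 B 1 -> on_hand[A=39 B=38 C=21 D=43] avail[A=39 B=37 C=21 D=43] open={R3}
Step 6: reserve R4 A 7 -> on_hand[A=39 B=38 C=21 D=43] avail[A=32 B=37 C=21 D=43] open={R3,R4}
Step 7: commit R4 -> on_hand[A=32 B=38 C=21 D=43] avail[A=32 B=37 C=21 D=43] open={R3}
Step 8: reserve R5 D 4 -> on_hand[A=32 B=38 C=21 D=43] avail[A=32 B=37 C=21 D=39] open={R3,R5}
Step 9: reserve R6 D 1 -> on_hand[A=32 B=38 C=21 D=43] avail[A=32 B=37 C=21 D=38] open={R3,R5,R6}
Step 10: reserve R7 D 3 -> on_hand[A=32 B=38 C=21 D=43] avail[A=32 B=37 C=21 D=35] open={R3,R5,R6,R7}
Step 11: reserve R8 A 9 -> on_hand[A=32 B=38 C=21 D=43] avail[A=23 B=37 C=21 D=35] open={R3,R5,R6,R7,R8}
Step 12: commit R7 -> on_hand[A=32 B=38 C=21 D=40] avail[A=23 B=37 C=21 D=35] open={R3,R5,R6,R8}
Step 13: commit R5 -> on_hand[A=32 B=38 C=21 D=36] avail[A=23 B=37 C=21 D=35] open={R3,R6,R8}
Step 14: reserve R9 B 7 -> on_hand[A=32 B=38 C=21 D=36] avail[A=23 B=30 C=21 D=35] open={R3,R6,R8,R9}
Step 15: reserve R10 D 9 -> on_hand[A=32 B=38 C=21 D=36] avail[A=23 B=30 C=21 D=26] open={R10,R3,R6,R8,R9}
Step 16: commit R10 -> on_hand[A=32 B=38 C=21 D=27] avail[A=23 B=30 C=21 D=26] open={R3,R6,R8,R9}
Step 17: reserve R11 B 7 -> on_hand[A=32 B=38 C=21 D=27] avail[A=23 B=23 C=21 D=26] open={R11,R3,R6,R8,R9}
Step 18: reserve R12 D 5 -> on_hand[A=32 B=38 C=21 D=27] avail[A=23 B=23 C=21 D=21] open={R11,R12,R3,R6,R8,R9}
Step 19: commit R3 -> on_hand[A=32 B=37 C=21 D=27] avail[A=23 B=23 C=21 D=21] open={R11,R12,R6,R8,R9}

Answer: A: 23
B: 23
C: 21
D: 21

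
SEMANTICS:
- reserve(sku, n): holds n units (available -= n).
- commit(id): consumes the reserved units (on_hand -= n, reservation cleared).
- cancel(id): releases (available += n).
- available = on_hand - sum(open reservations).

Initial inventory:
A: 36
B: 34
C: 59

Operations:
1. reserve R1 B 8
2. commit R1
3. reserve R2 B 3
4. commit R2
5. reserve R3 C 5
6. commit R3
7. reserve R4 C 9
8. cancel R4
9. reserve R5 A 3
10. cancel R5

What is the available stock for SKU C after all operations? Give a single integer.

Answer: 54

Derivation:
Step 1: reserve R1 B 8 -> on_hand[A=36 B=34 C=59] avail[A=36 B=26 C=59] open={R1}
Step 2: commit R1 -> on_hand[A=36 B=26 C=59] avail[A=36 B=26 C=59] open={}
Step 3: reserve R2 B 3 -> on_hand[A=36 B=26 C=59] avail[A=36 B=23 C=59] open={R2}
Step 4: commit R2 -> on_hand[A=36 B=23 C=59] avail[A=36 B=23 C=59] open={}
Step 5: reserve R3 C 5 -> on_hand[A=36 B=23 C=59] avail[A=36 B=23 C=54] open={R3}
Step 6: commit R3 -> on_hand[A=36 B=23 C=54] avail[A=36 B=23 C=54] open={}
Step 7: reserve R4 C 9 -> on_hand[A=36 B=23 C=54] avail[A=36 B=23 C=45] open={R4}
Step 8: cancel R4 -> on_hand[A=36 B=23 C=54] avail[A=36 B=23 C=54] open={}
Step 9: reserve R5 A 3 -> on_hand[A=36 B=23 C=54] avail[A=33 B=23 C=54] open={R5}
Step 10: cancel R5 -> on_hand[A=36 B=23 C=54] avail[A=36 B=23 C=54] open={}
Final available[C] = 54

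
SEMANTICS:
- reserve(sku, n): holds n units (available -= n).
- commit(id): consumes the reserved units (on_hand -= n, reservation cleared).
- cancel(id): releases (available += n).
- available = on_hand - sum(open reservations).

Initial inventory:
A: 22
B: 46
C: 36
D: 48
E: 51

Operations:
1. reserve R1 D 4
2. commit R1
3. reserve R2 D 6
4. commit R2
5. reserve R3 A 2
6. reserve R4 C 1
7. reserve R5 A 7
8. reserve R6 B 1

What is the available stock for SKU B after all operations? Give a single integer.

Step 1: reserve R1 D 4 -> on_hand[A=22 B=46 C=36 D=48 E=51] avail[A=22 B=46 C=36 D=44 E=51] open={R1}
Step 2: commit R1 -> on_hand[A=22 B=46 C=36 D=44 E=51] avail[A=22 B=46 C=36 D=44 E=51] open={}
Step 3: reserve R2 D 6 -> on_hand[A=22 B=46 C=36 D=44 E=51] avail[A=22 B=46 C=36 D=38 E=51] open={R2}
Step 4: commit R2 -> on_hand[A=22 B=46 C=36 D=38 E=51] avail[A=22 B=46 C=36 D=38 E=51] open={}
Step 5: reserve R3 A 2 -> on_hand[A=22 B=46 C=36 D=38 E=51] avail[A=20 B=46 C=36 D=38 E=51] open={R3}
Step 6: reserve R4 C 1 -> on_hand[A=22 B=46 C=36 D=38 E=51] avail[A=20 B=46 C=35 D=38 E=51] open={R3,R4}
Step 7: reserve R5 A 7 -> on_hand[A=22 B=46 C=36 D=38 E=51] avail[A=13 B=46 C=35 D=38 E=51] open={R3,R4,R5}
Step 8: reserve R6 B 1 -> on_hand[A=22 B=46 C=36 D=38 E=51] avail[A=13 B=45 C=35 D=38 E=51] open={R3,R4,R5,R6}
Final available[B] = 45

Answer: 45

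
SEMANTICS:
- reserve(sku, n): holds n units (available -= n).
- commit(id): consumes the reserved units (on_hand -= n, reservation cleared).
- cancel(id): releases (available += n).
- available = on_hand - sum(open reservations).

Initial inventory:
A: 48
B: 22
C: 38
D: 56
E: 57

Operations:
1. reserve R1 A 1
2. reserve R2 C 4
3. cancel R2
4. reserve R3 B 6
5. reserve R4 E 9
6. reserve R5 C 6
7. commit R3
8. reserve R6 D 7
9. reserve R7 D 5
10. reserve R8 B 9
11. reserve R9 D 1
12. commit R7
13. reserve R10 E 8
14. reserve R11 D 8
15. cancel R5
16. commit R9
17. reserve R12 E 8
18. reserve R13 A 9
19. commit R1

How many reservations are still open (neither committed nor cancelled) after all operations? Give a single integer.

Step 1: reserve R1 A 1 -> on_hand[A=48 B=22 C=38 D=56 E=57] avail[A=47 B=22 C=38 D=56 E=57] open={R1}
Step 2: reserve R2 C 4 -> on_hand[A=48 B=22 C=38 D=56 E=57] avail[A=47 B=22 C=34 D=56 E=57] open={R1,R2}
Step 3: cancel R2 -> on_hand[A=48 B=22 C=38 D=56 E=57] avail[A=47 B=22 C=38 D=56 E=57] open={R1}
Step 4: reserve R3 B 6 -> on_hand[A=48 B=22 C=38 D=56 E=57] avail[A=47 B=16 C=38 D=56 E=57] open={R1,R3}
Step 5: reserve R4 E 9 -> on_hand[A=48 B=22 C=38 D=56 E=57] avail[A=47 B=16 C=38 D=56 E=48] open={R1,R3,R4}
Step 6: reserve R5 C 6 -> on_hand[A=48 B=22 C=38 D=56 E=57] avail[A=47 B=16 C=32 D=56 E=48] open={R1,R3,R4,R5}
Step 7: commit R3 -> on_hand[A=48 B=16 C=38 D=56 E=57] avail[A=47 B=16 C=32 D=56 E=48] open={R1,R4,R5}
Step 8: reserve R6 D 7 -> on_hand[A=48 B=16 C=38 D=56 E=57] avail[A=47 B=16 C=32 D=49 E=48] open={R1,R4,R5,R6}
Step 9: reserve R7 D 5 -> on_hand[A=48 B=16 C=38 D=56 E=57] avail[A=47 B=16 C=32 D=44 E=48] open={R1,R4,R5,R6,R7}
Step 10: reserve R8 B 9 -> on_hand[A=48 B=16 C=38 D=56 E=57] avail[A=47 B=7 C=32 D=44 E=48] open={R1,R4,R5,R6,R7,R8}
Step 11: reserve R9 D 1 -> on_hand[A=48 B=16 C=38 D=56 E=57] avail[A=47 B=7 C=32 D=43 E=48] open={R1,R4,R5,R6,R7,R8,R9}
Step 12: commit R7 -> on_hand[A=48 B=16 C=38 D=51 E=57] avail[A=47 B=7 C=32 D=43 E=48] open={R1,R4,R5,R6,R8,R9}
Step 13: reserve R10 E 8 -> on_hand[A=48 B=16 C=38 D=51 E=57] avail[A=47 B=7 C=32 D=43 E=40] open={R1,R10,R4,R5,R6,R8,R9}
Step 14: reserve R11 D 8 -> on_hand[A=48 B=16 C=38 D=51 E=57] avail[A=47 B=7 C=32 D=35 E=40] open={R1,R10,R11,R4,R5,R6,R8,R9}
Step 15: cancel R5 -> on_hand[A=48 B=16 C=38 D=51 E=57] avail[A=47 B=7 C=38 D=35 E=40] open={R1,R10,R11,R4,R6,R8,R9}
Step 16: commit R9 -> on_hand[A=48 B=16 C=38 D=50 E=57] avail[A=47 B=7 C=38 D=35 E=40] open={R1,R10,R11,R4,R6,R8}
Step 17: reserve R12 E 8 -> on_hand[A=48 B=16 C=38 D=50 E=57] avail[A=47 B=7 C=38 D=35 E=32] open={R1,R10,R11,R12,R4,R6,R8}
Step 18: reserve R13 A 9 -> on_hand[A=48 B=16 C=38 D=50 E=57] avail[A=38 B=7 C=38 D=35 E=32] open={R1,R10,R11,R12,R13,R4,R6,R8}
Step 19: commit R1 -> on_hand[A=47 B=16 C=38 D=50 E=57] avail[A=38 B=7 C=38 D=35 E=32] open={R10,R11,R12,R13,R4,R6,R8}
Open reservations: ['R10', 'R11', 'R12', 'R13', 'R4', 'R6', 'R8'] -> 7

Answer: 7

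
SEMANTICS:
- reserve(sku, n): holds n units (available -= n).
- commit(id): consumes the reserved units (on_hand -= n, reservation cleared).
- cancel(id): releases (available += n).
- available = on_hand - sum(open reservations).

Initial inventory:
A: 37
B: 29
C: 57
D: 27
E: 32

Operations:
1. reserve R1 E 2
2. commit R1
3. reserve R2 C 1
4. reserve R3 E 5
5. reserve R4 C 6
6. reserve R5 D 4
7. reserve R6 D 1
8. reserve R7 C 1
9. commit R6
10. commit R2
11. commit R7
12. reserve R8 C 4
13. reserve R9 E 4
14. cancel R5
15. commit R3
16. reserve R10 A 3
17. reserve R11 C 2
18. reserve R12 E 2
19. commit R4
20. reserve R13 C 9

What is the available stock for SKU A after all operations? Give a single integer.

Answer: 34

Derivation:
Step 1: reserve R1 E 2 -> on_hand[A=37 B=29 C=57 D=27 E=32] avail[A=37 B=29 C=57 D=27 E=30] open={R1}
Step 2: commit R1 -> on_hand[A=37 B=29 C=57 D=27 E=30] avail[A=37 B=29 C=57 D=27 E=30] open={}
Step 3: reserve R2 C 1 -> on_hand[A=37 B=29 C=57 D=27 E=30] avail[A=37 B=29 C=56 D=27 E=30] open={R2}
Step 4: reserve R3 E 5 -> on_hand[A=37 B=29 C=57 D=27 E=30] avail[A=37 B=29 C=56 D=27 E=25] open={R2,R3}
Step 5: reserve R4 C 6 -> on_hand[A=37 B=29 C=57 D=27 E=30] avail[A=37 B=29 C=50 D=27 E=25] open={R2,R3,R4}
Step 6: reserve R5 D 4 -> on_hand[A=37 B=29 C=57 D=27 E=30] avail[A=37 B=29 C=50 D=23 E=25] open={R2,R3,R4,R5}
Step 7: reserve R6 D 1 -> on_hand[A=37 B=29 C=57 D=27 E=30] avail[A=37 B=29 C=50 D=22 E=25] open={R2,R3,R4,R5,R6}
Step 8: reserve R7 C 1 -> on_hand[A=37 B=29 C=57 D=27 E=30] avail[A=37 B=29 C=49 D=22 E=25] open={R2,R3,R4,R5,R6,R7}
Step 9: commit R6 -> on_hand[A=37 B=29 C=57 D=26 E=30] avail[A=37 B=29 C=49 D=22 E=25] open={R2,R3,R4,R5,R7}
Step 10: commit R2 -> on_hand[A=37 B=29 C=56 D=26 E=30] avail[A=37 B=29 C=49 D=22 E=25] open={R3,R4,R5,R7}
Step 11: commit R7 -> on_hand[A=37 B=29 C=55 D=26 E=30] avail[A=37 B=29 C=49 D=22 E=25] open={R3,R4,R5}
Step 12: reserve R8 C 4 -> on_hand[A=37 B=29 C=55 D=26 E=30] avail[A=37 B=29 C=45 D=22 E=25] open={R3,R4,R5,R8}
Step 13: reserve R9 E 4 -> on_hand[A=37 B=29 C=55 D=26 E=30] avail[A=37 B=29 C=45 D=22 E=21] open={R3,R4,R5,R8,R9}
Step 14: cancel R5 -> on_hand[A=37 B=29 C=55 D=26 E=30] avail[A=37 B=29 C=45 D=26 E=21] open={R3,R4,R8,R9}
Step 15: commit R3 -> on_hand[A=37 B=29 C=55 D=26 E=25] avail[A=37 B=29 C=45 D=26 E=21] open={R4,R8,R9}
Step 16: reserve R10 A 3 -> on_hand[A=37 B=29 C=55 D=26 E=25] avail[A=34 B=29 C=45 D=26 E=21] open={R10,R4,R8,R9}
Step 17: reserve R11 C 2 -> on_hand[A=37 B=29 C=55 D=26 E=25] avail[A=34 B=29 C=43 D=26 E=21] open={R10,R11,R4,R8,R9}
Step 18: reserve R12 E 2 -> on_hand[A=37 B=29 C=55 D=26 E=25] avail[A=34 B=29 C=43 D=26 E=19] open={R10,R11,R12,R4,R8,R9}
Step 19: commit R4 -> on_hand[A=37 B=29 C=49 D=26 E=25] avail[A=34 B=29 C=43 D=26 E=19] open={R10,R11,R12,R8,R9}
Step 20: reserve R13 C 9 -> on_hand[A=37 B=29 C=49 D=26 E=25] avail[A=34 B=29 C=34 D=26 E=19] open={R10,R11,R12,R13,R8,R9}
Final available[A] = 34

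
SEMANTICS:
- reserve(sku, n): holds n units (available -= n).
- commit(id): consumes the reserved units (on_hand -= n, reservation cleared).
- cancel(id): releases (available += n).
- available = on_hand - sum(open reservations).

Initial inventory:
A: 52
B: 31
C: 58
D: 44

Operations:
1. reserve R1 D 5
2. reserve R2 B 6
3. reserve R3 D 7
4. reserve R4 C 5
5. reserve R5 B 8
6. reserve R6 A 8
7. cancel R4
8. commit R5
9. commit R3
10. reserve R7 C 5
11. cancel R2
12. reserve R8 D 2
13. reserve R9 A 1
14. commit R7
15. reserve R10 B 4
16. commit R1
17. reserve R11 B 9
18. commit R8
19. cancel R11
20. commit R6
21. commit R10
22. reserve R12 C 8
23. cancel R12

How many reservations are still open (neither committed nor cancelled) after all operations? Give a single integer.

Answer: 1

Derivation:
Step 1: reserve R1 D 5 -> on_hand[A=52 B=31 C=58 D=44] avail[A=52 B=31 C=58 D=39] open={R1}
Step 2: reserve R2 B 6 -> on_hand[A=52 B=31 C=58 D=44] avail[A=52 B=25 C=58 D=39] open={R1,R2}
Step 3: reserve R3 D 7 -> on_hand[A=52 B=31 C=58 D=44] avail[A=52 B=25 C=58 D=32] open={R1,R2,R3}
Step 4: reserve R4 C 5 -> on_hand[A=52 B=31 C=58 D=44] avail[A=52 B=25 C=53 D=32] open={R1,R2,R3,R4}
Step 5: reserve R5 B 8 -> on_hand[A=52 B=31 C=58 D=44] avail[A=52 B=17 C=53 D=32] open={R1,R2,R3,R4,R5}
Step 6: reserve R6 A 8 -> on_hand[A=52 B=31 C=58 D=44] avail[A=44 B=17 C=53 D=32] open={R1,R2,R3,R4,R5,R6}
Step 7: cancel R4 -> on_hand[A=52 B=31 C=58 D=44] avail[A=44 B=17 C=58 D=32] open={R1,R2,R3,R5,R6}
Step 8: commit R5 -> on_hand[A=52 B=23 C=58 D=44] avail[A=44 B=17 C=58 D=32] open={R1,R2,R3,R6}
Step 9: commit R3 -> on_hand[A=52 B=23 C=58 D=37] avail[A=44 B=17 C=58 D=32] open={R1,R2,R6}
Step 10: reserve R7 C 5 -> on_hand[A=52 B=23 C=58 D=37] avail[A=44 B=17 C=53 D=32] open={R1,R2,R6,R7}
Step 11: cancel R2 -> on_hand[A=52 B=23 C=58 D=37] avail[A=44 B=23 C=53 D=32] open={R1,R6,R7}
Step 12: reserve R8 D 2 -> on_hand[A=52 B=23 C=58 D=37] avail[A=44 B=23 C=53 D=30] open={R1,R6,R7,R8}
Step 13: reserve R9 A 1 -> on_hand[A=52 B=23 C=58 D=37] avail[A=43 B=23 C=53 D=30] open={R1,R6,R7,R8,R9}
Step 14: commit R7 -> on_hand[A=52 B=23 C=53 D=37] avail[A=43 B=23 C=53 D=30] open={R1,R6,R8,R9}
Step 15: reserve R10 B 4 -> on_hand[A=52 B=23 C=53 D=37] avail[A=43 B=19 C=53 D=30] open={R1,R10,R6,R8,R9}
Step 16: commit R1 -> on_hand[A=52 B=23 C=53 D=32] avail[A=43 B=19 C=53 D=30] open={R10,R6,R8,R9}
Step 17: reserve R11 B 9 -> on_hand[A=52 B=23 C=53 D=32] avail[A=43 B=10 C=53 D=30] open={R10,R11,R6,R8,R9}
Step 18: commit R8 -> on_hand[A=52 B=23 C=53 D=30] avail[A=43 B=10 C=53 D=30] open={R10,R11,R6,R9}
Step 19: cancel R11 -> on_hand[A=52 B=23 C=53 D=30] avail[A=43 B=19 C=53 D=30] open={R10,R6,R9}
Step 20: commit R6 -> on_hand[A=44 B=23 C=53 D=30] avail[A=43 B=19 C=53 D=30] open={R10,R9}
Step 21: commit R10 -> on_hand[A=44 B=19 C=53 D=30] avail[A=43 B=19 C=53 D=30] open={R9}
Step 22: reserve R12 C 8 -> on_hand[A=44 B=19 C=53 D=30] avail[A=43 B=19 C=45 D=30] open={R12,R9}
Step 23: cancel R12 -> on_hand[A=44 B=19 C=53 D=30] avail[A=43 B=19 C=53 D=30] open={R9}
Open reservations: ['R9'] -> 1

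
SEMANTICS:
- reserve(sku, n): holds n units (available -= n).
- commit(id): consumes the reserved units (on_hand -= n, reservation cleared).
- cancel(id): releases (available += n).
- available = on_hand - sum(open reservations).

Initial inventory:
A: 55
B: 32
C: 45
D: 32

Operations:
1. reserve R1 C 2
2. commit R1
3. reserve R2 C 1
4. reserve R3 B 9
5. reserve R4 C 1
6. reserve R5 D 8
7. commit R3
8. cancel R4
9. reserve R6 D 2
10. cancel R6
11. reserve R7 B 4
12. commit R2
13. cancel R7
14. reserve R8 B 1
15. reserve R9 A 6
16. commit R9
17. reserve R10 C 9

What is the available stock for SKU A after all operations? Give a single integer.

Answer: 49

Derivation:
Step 1: reserve R1 C 2 -> on_hand[A=55 B=32 C=45 D=32] avail[A=55 B=32 C=43 D=32] open={R1}
Step 2: commit R1 -> on_hand[A=55 B=32 C=43 D=32] avail[A=55 B=32 C=43 D=32] open={}
Step 3: reserve R2 C 1 -> on_hand[A=55 B=32 C=43 D=32] avail[A=55 B=32 C=42 D=32] open={R2}
Step 4: reserve R3 B 9 -> on_hand[A=55 B=32 C=43 D=32] avail[A=55 B=23 C=42 D=32] open={R2,R3}
Step 5: reserve R4 C 1 -> on_hand[A=55 B=32 C=43 D=32] avail[A=55 B=23 C=41 D=32] open={R2,R3,R4}
Step 6: reserve R5 D 8 -> on_hand[A=55 B=32 C=43 D=32] avail[A=55 B=23 C=41 D=24] open={R2,R3,R4,R5}
Step 7: commit R3 -> on_hand[A=55 B=23 C=43 D=32] avail[A=55 B=23 C=41 D=24] open={R2,R4,R5}
Step 8: cancel R4 -> on_hand[A=55 B=23 C=43 D=32] avail[A=55 B=23 C=42 D=24] open={R2,R5}
Step 9: reserve R6 D 2 -> on_hand[A=55 B=23 C=43 D=32] avail[A=55 B=23 C=42 D=22] open={R2,R5,R6}
Step 10: cancel R6 -> on_hand[A=55 B=23 C=43 D=32] avail[A=55 B=23 C=42 D=24] open={R2,R5}
Step 11: reserve R7 B 4 -> on_hand[A=55 B=23 C=43 D=32] avail[A=55 B=19 C=42 D=24] open={R2,R5,R7}
Step 12: commit R2 -> on_hand[A=55 B=23 C=42 D=32] avail[A=55 B=19 C=42 D=24] open={R5,R7}
Step 13: cancel R7 -> on_hand[A=55 B=23 C=42 D=32] avail[A=55 B=23 C=42 D=24] open={R5}
Step 14: reserve R8 B 1 -> on_hand[A=55 B=23 C=42 D=32] avail[A=55 B=22 C=42 D=24] open={R5,R8}
Step 15: reserve R9 A 6 -> on_hand[A=55 B=23 C=42 D=32] avail[A=49 B=22 C=42 D=24] open={R5,R8,R9}
Step 16: commit R9 -> on_hand[A=49 B=23 C=42 D=32] avail[A=49 B=22 C=42 D=24] open={R5,R8}
Step 17: reserve R10 C 9 -> on_hand[A=49 B=23 C=42 D=32] avail[A=49 B=22 C=33 D=24] open={R10,R5,R8}
Final available[A] = 49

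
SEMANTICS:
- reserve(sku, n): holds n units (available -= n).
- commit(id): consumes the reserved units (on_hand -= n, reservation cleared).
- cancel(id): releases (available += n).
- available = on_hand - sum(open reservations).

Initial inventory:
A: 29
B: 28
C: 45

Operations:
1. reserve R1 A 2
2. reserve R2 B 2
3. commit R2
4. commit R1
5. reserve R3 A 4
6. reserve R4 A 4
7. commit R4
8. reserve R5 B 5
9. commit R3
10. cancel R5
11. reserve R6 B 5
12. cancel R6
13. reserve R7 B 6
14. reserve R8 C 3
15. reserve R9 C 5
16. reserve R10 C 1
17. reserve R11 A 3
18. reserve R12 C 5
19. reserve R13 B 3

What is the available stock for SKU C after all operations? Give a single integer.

Step 1: reserve R1 A 2 -> on_hand[A=29 B=28 C=45] avail[A=27 B=28 C=45] open={R1}
Step 2: reserve R2 B 2 -> on_hand[A=29 B=28 C=45] avail[A=27 B=26 C=45] open={R1,R2}
Step 3: commit R2 -> on_hand[A=29 B=26 C=45] avail[A=27 B=26 C=45] open={R1}
Step 4: commit R1 -> on_hand[A=27 B=26 C=45] avail[A=27 B=26 C=45] open={}
Step 5: reserve R3 A 4 -> on_hand[A=27 B=26 C=45] avail[A=23 B=26 C=45] open={R3}
Step 6: reserve R4 A 4 -> on_hand[A=27 B=26 C=45] avail[A=19 B=26 C=45] open={R3,R4}
Step 7: commit R4 -> on_hand[A=23 B=26 C=45] avail[A=19 B=26 C=45] open={R3}
Step 8: reserve R5 B 5 -> on_hand[A=23 B=26 C=45] avail[A=19 B=21 C=45] open={R3,R5}
Step 9: commit R3 -> on_hand[A=19 B=26 C=45] avail[A=19 B=21 C=45] open={R5}
Step 10: cancel R5 -> on_hand[A=19 B=26 C=45] avail[A=19 B=26 C=45] open={}
Step 11: reserve R6 B 5 -> on_hand[A=19 B=26 C=45] avail[A=19 B=21 C=45] open={R6}
Step 12: cancel R6 -> on_hand[A=19 B=26 C=45] avail[A=19 B=26 C=45] open={}
Step 13: reserve R7 B 6 -> on_hand[A=19 B=26 C=45] avail[A=19 B=20 C=45] open={R7}
Step 14: reserve R8 C 3 -> on_hand[A=19 B=26 C=45] avail[A=19 B=20 C=42] open={R7,R8}
Step 15: reserve R9 C 5 -> on_hand[A=19 B=26 C=45] avail[A=19 B=20 C=37] open={R7,R8,R9}
Step 16: reserve R10 C 1 -> on_hand[A=19 B=26 C=45] avail[A=19 B=20 C=36] open={R10,R7,R8,R9}
Step 17: reserve R11 A 3 -> on_hand[A=19 B=26 C=45] avail[A=16 B=20 C=36] open={R10,R11,R7,R8,R9}
Step 18: reserve R12 C 5 -> on_hand[A=19 B=26 C=45] avail[A=16 B=20 C=31] open={R10,R11,R12,R7,R8,R9}
Step 19: reserve R13 B 3 -> on_hand[A=19 B=26 C=45] avail[A=16 B=17 C=31] open={R10,R11,R12,R13,R7,R8,R9}
Final available[C] = 31

Answer: 31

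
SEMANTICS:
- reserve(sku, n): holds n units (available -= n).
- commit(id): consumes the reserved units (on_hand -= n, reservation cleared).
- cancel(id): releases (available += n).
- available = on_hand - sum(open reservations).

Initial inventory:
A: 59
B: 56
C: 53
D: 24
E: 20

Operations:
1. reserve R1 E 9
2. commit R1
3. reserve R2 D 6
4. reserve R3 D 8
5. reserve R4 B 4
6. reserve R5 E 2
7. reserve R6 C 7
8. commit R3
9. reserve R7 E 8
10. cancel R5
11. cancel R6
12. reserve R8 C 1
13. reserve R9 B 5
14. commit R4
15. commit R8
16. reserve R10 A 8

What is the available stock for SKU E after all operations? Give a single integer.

Answer: 3

Derivation:
Step 1: reserve R1 E 9 -> on_hand[A=59 B=56 C=53 D=24 E=20] avail[A=59 B=56 C=53 D=24 E=11] open={R1}
Step 2: commit R1 -> on_hand[A=59 B=56 C=53 D=24 E=11] avail[A=59 B=56 C=53 D=24 E=11] open={}
Step 3: reserve R2 D 6 -> on_hand[A=59 B=56 C=53 D=24 E=11] avail[A=59 B=56 C=53 D=18 E=11] open={R2}
Step 4: reserve R3 D 8 -> on_hand[A=59 B=56 C=53 D=24 E=11] avail[A=59 B=56 C=53 D=10 E=11] open={R2,R3}
Step 5: reserve R4 B 4 -> on_hand[A=59 B=56 C=53 D=24 E=11] avail[A=59 B=52 C=53 D=10 E=11] open={R2,R3,R4}
Step 6: reserve R5 E 2 -> on_hand[A=59 B=56 C=53 D=24 E=11] avail[A=59 B=52 C=53 D=10 E=9] open={R2,R3,R4,R5}
Step 7: reserve R6 C 7 -> on_hand[A=59 B=56 C=53 D=24 E=11] avail[A=59 B=52 C=46 D=10 E=9] open={R2,R3,R4,R5,R6}
Step 8: commit R3 -> on_hand[A=59 B=56 C=53 D=16 E=11] avail[A=59 B=52 C=46 D=10 E=9] open={R2,R4,R5,R6}
Step 9: reserve R7 E 8 -> on_hand[A=59 B=56 C=53 D=16 E=11] avail[A=59 B=52 C=46 D=10 E=1] open={R2,R4,R5,R6,R7}
Step 10: cancel R5 -> on_hand[A=59 B=56 C=53 D=16 E=11] avail[A=59 B=52 C=46 D=10 E=3] open={R2,R4,R6,R7}
Step 11: cancel R6 -> on_hand[A=59 B=56 C=53 D=16 E=11] avail[A=59 B=52 C=53 D=10 E=3] open={R2,R4,R7}
Step 12: reserve R8 C 1 -> on_hand[A=59 B=56 C=53 D=16 E=11] avail[A=59 B=52 C=52 D=10 E=3] open={R2,R4,R7,R8}
Step 13: reserve R9 B 5 -> on_hand[A=59 B=56 C=53 D=16 E=11] avail[A=59 B=47 C=52 D=10 E=3] open={R2,R4,R7,R8,R9}
Step 14: commit R4 -> on_hand[A=59 B=52 C=53 D=16 E=11] avail[A=59 B=47 C=52 D=10 E=3] open={R2,R7,R8,R9}
Step 15: commit R8 -> on_hand[A=59 B=52 C=52 D=16 E=11] avail[A=59 B=47 C=52 D=10 E=3] open={R2,R7,R9}
Step 16: reserve R10 A 8 -> on_hand[A=59 B=52 C=52 D=16 E=11] avail[A=51 B=47 C=52 D=10 E=3] open={R10,R2,R7,R9}
Final available[E] = 3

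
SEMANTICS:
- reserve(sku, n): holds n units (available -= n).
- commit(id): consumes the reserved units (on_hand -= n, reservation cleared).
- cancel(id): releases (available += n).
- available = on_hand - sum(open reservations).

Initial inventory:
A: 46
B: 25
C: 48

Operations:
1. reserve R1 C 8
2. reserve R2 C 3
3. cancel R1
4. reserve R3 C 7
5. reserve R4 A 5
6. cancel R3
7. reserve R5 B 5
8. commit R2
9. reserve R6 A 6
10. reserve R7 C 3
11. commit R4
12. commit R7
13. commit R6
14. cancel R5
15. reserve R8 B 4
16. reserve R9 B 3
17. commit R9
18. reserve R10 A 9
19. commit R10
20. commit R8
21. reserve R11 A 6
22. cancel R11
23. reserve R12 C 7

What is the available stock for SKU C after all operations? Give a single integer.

Answer: 35

Derivation:
Step 1: reserve R1 C 8 -> on_hand[A=46 B=25 C=48] avail[A=46 B=25 C=40] open={R1}
Step 2: reserve R2 C 3 -> on_hand[A=46 B=25 C=48] avail[A=46 B=25 C=37] open={R1,R2}
Step 3: cancel R1 -> on_hand[A=46 B=25 C=48] avail[A=46 B=25 C=45] open={R2}
Step 4: reserve R3 C 7 -> on_hand[A=46 B=25 C=48] avail[A=46 B=25 C=38] open={R2,R3}
Step 5: reserve R4 A 5 -> on_hand[A=46 B=25 C=48] avail[A=41 B=25 C=38] open={R2,R3,R4}
Step 6: cancel R3 -> on_hand[A=46 B=25 C=48] avail[A=41 B=25 C=45] open={R2,R4}
Step 7: reserve R5 B 5 -> on_hand[A=46 B=25 C=48] avail[A=41 B=20 C=45] open={R2,R4,R5}
Step 8: commit R2 -> on_hand[A=46 B=25 C=45] avail[A=41 B=20 C=45] open={R4,R5}
Step 9: reserve R6 A 6 -> on_hand[A=46 B=25 C=45] avail[A=35 B=20 C=45] open={R4,R5,R6}
Step 10: reserve R7 C 3 -> on_hand[A=46 B=25 C=45] avail[A=35 B=20 C=42] open={R4,R5,R6,R7}
Step 11: commit R4 -> on_hand[A=41 B=25 C=45] avail[A=35 B=20 C=42] open={R5,R6,R7}
Step 12: commit R7 -> on_hand[A=41 B=25 C=42] avail[A=35 B=20 C=42] open={R5,R6}
Step 13: commit R6 -> on_hand[A=35 B=25 C=42] avail[A=35 B=20 C=42] open={R5}
Step 14: cancel R5 -> on_hand[A=35 B=25 C=42] avail[A=35 B=25 C=42] open={}
Step 15: reserve R8 B 4 -> on_hand[A=35 B=25 C=42] avail[A=35 B=21 C=42] open={R8}
Step 16: reserve R9 B 3 -> on_hand[A=35 B=25 C=42] avail[A=35 B=18 C=42] open={R8,R9}
Step 17: commit R9 -> on_hand[A=35 B=22 C=42] avail[A=35 B=18 C=42] open={R8}
Step 18: reserve R10 A 9 -> on_hand[A=35 B=22 C=42] avail[A=26 B=18 C=42] open={R10,R8}
Step 19: commit R10 -> on_hand[A=26 B=22 C=42] avail[A=26 B=18 C=42] open={R8}
Step 20: commit R8 -> on_hand[A=26 B=18 C=42] avail[A=26 B=18 C=42] open={}
Step 21: reserve R11 A 6 -> on_hand[A=26 B=18 C=42] avail[A=20 B=18 C=42] open={R11}
Step 22: cancel R11 -> on_hand[A=26 B=18 C=42] avail[A=26 B=18 C=42] open={}
Step 23: reserve R12 C 7 -> on_hand[A=26 B=18 C=42] avail[A=26 B=18 C=35] open={R12}
Final available[C] = 35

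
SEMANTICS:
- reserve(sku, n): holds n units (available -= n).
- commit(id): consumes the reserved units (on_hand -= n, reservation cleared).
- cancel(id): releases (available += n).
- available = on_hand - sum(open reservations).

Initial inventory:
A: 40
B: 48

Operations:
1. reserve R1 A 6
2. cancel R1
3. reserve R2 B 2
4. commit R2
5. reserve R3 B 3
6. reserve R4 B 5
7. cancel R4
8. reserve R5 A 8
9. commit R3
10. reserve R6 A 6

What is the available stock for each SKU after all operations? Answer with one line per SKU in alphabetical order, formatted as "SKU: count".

Answer: A: 26
B: 43

Derivation:
Step 1: reserve R1 A 6 -> on_hand[A=40 B=48] avail[A=34 B=48] open={R1}
Step 2: cancel R1 -> on_hand[A=40 B=48] avail[A=40 B=48] open={}
Step 3: reserve R2 B 2 -> on_hand[A=40 B=48] avail[A=40 B=46] open={R2}
Step 4: commit R2 -> on_hand[A=40 B=46] avail[A=40 B=46] open={}
Step 5: reserve R3 B 3 -> on_hand[A=40 B=46] avail[A=40 B=43] open={R3}
Step 6: reserve R4 B 5 -> on_hand[A=40 B=46] avail[A=40 B=38] open={R3,R4}
Step 7: cancel R4 -> on_hand[A=40 B=46] avail[A=40 B=43] open={R3}
Step 8: reserve R5 A 8 -> on_hand[A=40 B=46] avail[A=32 B=43] open={R3,R5}
Step 9: commit R3 -> on_hand[A=40 B=43] avail[A=32 B=43] open={R5}
Step 10: reserve R6 A 6 -> on_hand[A=40 B=43] avail[A=26 B=43] open={R5,R6}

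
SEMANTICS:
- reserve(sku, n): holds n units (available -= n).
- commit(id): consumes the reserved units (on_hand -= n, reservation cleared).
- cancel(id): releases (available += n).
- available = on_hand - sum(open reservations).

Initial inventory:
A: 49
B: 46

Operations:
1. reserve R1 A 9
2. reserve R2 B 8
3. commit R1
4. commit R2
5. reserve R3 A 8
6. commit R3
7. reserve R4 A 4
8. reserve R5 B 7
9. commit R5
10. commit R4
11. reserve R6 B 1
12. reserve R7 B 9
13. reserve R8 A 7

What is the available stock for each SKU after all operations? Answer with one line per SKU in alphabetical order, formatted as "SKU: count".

Step 1: reserve R1 A 9 -> on_hand[A=49 B=46] avail[A=40 B=46] open={R1}
Step 2: reserve R2 B 8 -> on_hand[A=49 B=46] avail[A=40 B=38] open={R1,R2}
Step 3: commit R1 -> on_hand[A=40 B=46] avail[A=40 B=38] open={R2}
Step 4: commit R2 -> on_hand[A=40 B=38] avail[A=40 B=38] open={}
Step 5: reserve R3 A 8 -> on_hand[A=40 B=38] avail[A=32 B=38] open={R3}
Step 6: commit R3 -> on_hand[A=32 B=38] avail[A=32 B=38] open={}
Step 7: reserve R4 A 4 -> on_hand[A=32 B=38] avail[A=28 B=38] open={R4}
Step 8: reserve R5 B 7 -> on_hand[A=32 B=38] avail[A=28 B=31] open={R4,R5}
Step 9: commit R5 -> on_hand[A=32 B=31] avail[A=28 B=31] open={R4}
Step 10: commit R4 -> on_hand[A=28 B=31] avail[A=28 B=31] open={}
Step 11: reserve R6 B 1 -> on_hand[A=28 B=31] avail[A=28 B=30] open={R6}
Step 12: reserve R7 B 9 -> on_hand[A=28 B=31] avail[A=28 B=21] open={R6,R7}
Step 13: reserve R8 A 7 -> on_hand[A=28 B=31] avail[A=21 B=21] open={R6,R7,R8}

Answer: A: 21
B: 21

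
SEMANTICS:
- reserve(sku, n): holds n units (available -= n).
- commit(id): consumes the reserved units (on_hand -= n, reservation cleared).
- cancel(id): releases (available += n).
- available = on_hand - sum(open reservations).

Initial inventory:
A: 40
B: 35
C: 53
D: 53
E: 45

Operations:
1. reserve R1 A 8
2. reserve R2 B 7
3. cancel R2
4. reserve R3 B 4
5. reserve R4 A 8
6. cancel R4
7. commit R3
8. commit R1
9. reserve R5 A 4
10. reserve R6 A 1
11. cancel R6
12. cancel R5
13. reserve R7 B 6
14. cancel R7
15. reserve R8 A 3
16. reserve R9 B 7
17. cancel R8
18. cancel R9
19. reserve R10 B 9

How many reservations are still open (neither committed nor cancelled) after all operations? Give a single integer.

Answer: 1

Derivation:
Step 1: reserve R1 A 8 -> on_hand[A=40 B=35 C=53 D=53 E=45] avail[A=32 B=35 C=53 D=53 E=45] open={R1}
Step 2: reserve R2 B 7 -> on_hand[A=40 B=35 C=53 D=53 E=45] avail[A=32 B=28 C=53 D=53 E=45] open={R1,R2}
Step 3: cancel R2 -> on_hand[A=40 B=35 C=53 D=53 E=45] avail[A=32 B=35 C=53 D=53 E=45] open={R1}
Step 4: reserve R3 B 4 -> on_hand[A=40 B=35 C=53 D=53 E=45] avail[A=32 B=31 C=53 D=53 E=45] open={R1,R3}
Step 5: reserve R4 A 8 -> on_hand[A=40 B=35 C=53 D=53 E=45] avail[A=24 B=31 C=53 D=53 E=45] open={R1,R3,R4}
Step 6: cancel R4 -> on_hand[A=40 B=35 C=53 D=53 E=45] avail[A=32 B=31 C=53 D=53 E=45] open={R1,R3}
Step 7: commit R3 -> on_hand[A=40 B=31 C=53 D=53 E=45] avail[A=32 B=31 C=53 D=53 E=45] open={R1}
Step 8: commit R1 -> on_hand[A=32 B=31 C=53 D=53 E=45] avail[A=32 B=31 C=53 D=53 E=45] open={}
Step 9: reserve R5 A 4 -> on_hand[A=32 B=31 C=53 D=53 E=45] avail[A=28 B=31 C=53 D=53 E=45] open={R5}
Step 10: reserve R6 A 1 -> on_hand[A=32 B=31 C=53 D=53 E=45] avail[A=27 B=31 C=53 D=53 E=45] open={R5,R6}
Step 11: cancel R6 -> on_hand[A=32 B=31 C=53 D=53 E=45] avail[A=28 B=31 C=53 D=53 E=45] open={R5}
Step 12: cancel R5 -> on_hand[A=32 B=31 C=53 D=53 E=45] avail[A=32 B=31 C=53 D=53 E=45] open={}
Step 13: reserve R7 B 6 -> on_hand[A=32 B=31 C=53 D=53 E=45] avail[A=32 B=25 C=53 D=53 E=45] open={R7}
Step 14: cancel R7 -> on_hand[A=32 B=31 C=53 D=53 E=45] avail[A=32 B=31 C=53 D=53 E=45] open={}
Step 15: reserve R8 A 3 -> on_hand[A=32 B=31 C=53 D=53 E=45] avail[A=29 B=31 C=53 D=53 E=45] open={R8}
Step 16: reserve R9 B 7 -> on_hand[A=32 B=31 C=53 D=53 E=45] avail[A=29 B=24 C=53 D=53 E=45] open={R8,R9}
Step 17: cancel R8 -> on_hand[A=32 B=31 C=53 D=53 E=45] avail[A=32 B=24 C=53 D=53 E=45] open={R9}
Step 18: cancel R9 -> on_hand[A=32 B=31 C=53 D=53 E=45] avail[A=32 B=31 C=53 D=53 E=45] open={}
Step 19: reserve R10 B 9 -> on_hand[A=32 B=31 C=53 D=53 E=45] avail[A=32 B=22 C=53 D=53 E=45] open={R10}
Open reservations: ['R10'] -> 1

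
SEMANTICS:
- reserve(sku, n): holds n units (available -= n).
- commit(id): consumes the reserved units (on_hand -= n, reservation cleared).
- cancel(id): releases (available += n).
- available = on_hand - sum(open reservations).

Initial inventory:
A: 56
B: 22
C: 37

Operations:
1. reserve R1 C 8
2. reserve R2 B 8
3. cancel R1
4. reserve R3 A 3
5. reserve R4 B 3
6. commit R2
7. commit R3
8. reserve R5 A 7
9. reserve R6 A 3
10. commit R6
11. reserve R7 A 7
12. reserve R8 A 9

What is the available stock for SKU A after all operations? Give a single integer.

Answer: 27

Derivation:
Step 1: reserve R1 C 8 -> on_hand[A=56 B=22 C=37] avail[A=56 B=22 C=29] open={R1}
Step 2: reserve R2 B 8 -> on_hand[A=56 B=22 C=37] avail[A=56 B=14 C=29] open={R1,R2}
Step 3: cancel R1 -> on_hand[A=56 B=22 C=37] avail[A=56 B=14 C=37] open={R2}
Step 4: reserve R3 A 3 -> on_hand[A=56 B=22 C=37] avail[A=53 B=14 C=37] open={R2,R3}
Step 5: reserve R4 B 3 -> on_hand[A=56 B=22 C=37] avail[A=53 B=11 C=37] open={R2,R3,R4}
Step 6: commit R2 -> on_hand[A=56 B=14 C=37] avail[A=53 B=11 C=37] open={R3,R4}
Step 7: commit R3 -> on_hand[A=53 B=14 C=37] avail[A=53 B=11 C=37] open={R4}
Step 8: reserve R5 A 7 -> on_hand[A=53 B=14 C=37] avail[A=46 B=11 C=37] open={R4,R5}
Step 9: reserve R6 A 3 -> on_hand[A=53 B=14 C=37] avail[A=43 B=11 C=37] open={R4,R5,R6}
Step 10: commit R6 -> on_hand[A=50 B=14 C=37] avail[A=43 B=11 C=37] open={R4,R5}
Step 11: reserve R7 A 7 -> on_hand[A=50 B=14 C=37] avail[A=36 B=11 C=37] open={R4,R5,R7}
Step 12: reserve R8 A 9 -> on_hand[A=50 B=14 C=37] avail[A=27 B=11 C=37] open={R4,R5,R7,R8}
Final available[A] = 27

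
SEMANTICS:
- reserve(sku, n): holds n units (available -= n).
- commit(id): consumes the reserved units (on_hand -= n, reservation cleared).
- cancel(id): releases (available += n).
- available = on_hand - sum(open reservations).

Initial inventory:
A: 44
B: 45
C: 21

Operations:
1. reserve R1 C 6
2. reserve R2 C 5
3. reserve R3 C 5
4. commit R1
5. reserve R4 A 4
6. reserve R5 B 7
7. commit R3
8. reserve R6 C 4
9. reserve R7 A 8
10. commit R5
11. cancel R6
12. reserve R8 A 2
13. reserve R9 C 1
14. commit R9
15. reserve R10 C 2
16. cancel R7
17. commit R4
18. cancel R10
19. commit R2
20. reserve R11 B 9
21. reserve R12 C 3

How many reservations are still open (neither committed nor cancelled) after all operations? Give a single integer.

Step 1: reserve R1 C 6 -> on_hand[A=44 B=45 C=21] avail[A=44 B=45 C=15] open={R1}
Step 2: reserve R2 C 5 -> on_hand[A=44 B=45 C=21] avail[A=44 B=45 C=10] open={R1,R2}
Step 3: reserve R3 C 5 -> on_hand[A=44 B=45 C=21] avail[A=44 B=45 C=5] open={R1,R2,R3}
Step 4: commit R1 -> on_hand[A=44 B=45 C=15] avail[A=44 B=45 C=5] open={R2,R3}
Step 5: reserve R4 A 4 -> on_hand[A=44 B=45 C=15] avail[A=40 B=45 C=5] open={R2,R3,R4}
Step 6: reserve R5 B 7 -> on_hand[A=44 B=45 C=15] avail[A=40 B=38 C=5] open={R2,R3,R4,R5}
Step 7: commit R3 -> on_hand[A=44 B=45 C=10] avail[A=40 B=38 C=5] open={R2,R4,R5}
Step 8: reserve R6 C 4 -> on_hand[A=44 B=45 C=10] avail[A=40 B=38 C=1] open={R2,R4,R5,R6}
Step 9: reserve R7 A 8 -> on_hand[A=44 B=45 C=10] avail[A=32 B=38 C=1] open={R2,R4,R5,R6,R7}
Step 10: commit R5 -> on_hand[A=44 B=38 C=10] avail[A=32 B=38 C=1] open={R2,R4,R6,R7}
Step 11: cancel R6 -> on_hand[A=44 B=38 C=10] avail[A=32 B=38 C=5] open={R2,R4,R7}
Step 12: reserve R8 A 2 -> on_hand[A=44 B=38 C=10] avail[A=30 B=38 C=5] open={R2,R4,R7,R8}
Step 13: reserve R9 C 1 -> on_hand[A=44 B=38 C=10] avail[A=30 B=38 C=4] open={R2,R4,R7,R8,R9}
Step 14: commit R9 -> on_hand[A=44 B=38 C=9] avail[A=30 B=38 C=4] open={R2,R4,R7,R8}
Step 15: reserve R10 C 2 -> on_hand[A=44 B=38 C=9] avail[A=30 B=38 C=2] open={R10,R2,R4,R7,R8}
Step 16: cancel R7 -> on_hand[A=44 B=38 C=9] avail[A=38 B=38 C=2] open={R10,R2,R4,R8}
Step 17: commit R4 -> on_hand[A=40 B=38 C=9] avail[A=38 B=38 C=2] open={R10,R2,R8}
Step 18: cancel R10 -> on_hand[A=40 B=38 C=9] avail[A=38 B=38 C=4] open={R2,R8}
Step 19: commit R2 -> on_hand[A=40 B=38 C=4] avail[A=38 B=38 C=4] open={R8}
Step 20: reserve R11 B 9 -> on_hand[A=40 B=38 C=4] avail[A=38 B=29 C=4] open={R11,R8}
Step 21: reserve R12 C 3 -> on_hand[A=40 B=38 C=4] avail[A=38 B=29 C=1] open={R11,R12,R8}
Open reservations: ['R11', 'R12', 'R8'] -> 3

Answer: 3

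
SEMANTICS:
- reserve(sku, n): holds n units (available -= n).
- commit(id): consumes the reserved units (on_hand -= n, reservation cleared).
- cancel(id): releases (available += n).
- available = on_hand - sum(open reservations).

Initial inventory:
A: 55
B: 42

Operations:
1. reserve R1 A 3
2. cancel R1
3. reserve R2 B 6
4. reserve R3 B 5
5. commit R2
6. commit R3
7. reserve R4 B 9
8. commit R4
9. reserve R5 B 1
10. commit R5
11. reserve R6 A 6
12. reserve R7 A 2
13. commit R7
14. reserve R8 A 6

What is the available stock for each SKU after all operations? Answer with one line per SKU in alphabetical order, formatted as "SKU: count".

Answer: A: 41
B: 21

Derivation:
Step 1: reserve R1 A 3 -> on_hand[A=55 B=42] avail[A=52 B=42] open={R1}
Step 2: cancel R1 -> on_hand[A=55 B=42] avail[A=55 B=42] open={}
Step 3: reserve R2 B 6 -> on_hand[A=55 B=42] avail[A=55 B=36] open={R2}
Step 4: reserve R3 B 5 -> on_hand[A=55 B=42] avail[A=55 B=31] open={R2,R3}
Step 5: commit R2 -> on_hand[A=55 B=36] avail[A=55 B=31] open={R3}
Step 6: commit R3 -> on_hand[A=55 B=31] avail[A=55 B=31] open={}
Step 7: reserve R4 B 9 -> on_hand[A=55 B=31] avail[A=55 B=22] open={R4}
Step 8: commit R4 -> on_hand[A=55 B=22] avail[A=55 B=22] open={}
Step 9: reserve R5 B 1 -> on_hand[A=55 B=22] avail[A=55 B=21] open={R5}
Step 10: commit R5 -> on_hand[A=55 B=21] avail[A=55 B=21] open={}
Step 11: reserve R6 A 6 -> on_hand[A=55 B=21] avail[A=49 B=21] open={R6}
Step 12: reserve R7 A 2 -> on_hand[A=55 B=21] avail[A=47 B=21] open={R6,R7}
Step 13: commit R7 -> on_hand[A=53 B=21] avail[A=47 B=21] open={R6}
Step 14: reserve R8 A 6 -> on_hand[A=53 B=21] avail[A=41 B=21] open={R6,R8}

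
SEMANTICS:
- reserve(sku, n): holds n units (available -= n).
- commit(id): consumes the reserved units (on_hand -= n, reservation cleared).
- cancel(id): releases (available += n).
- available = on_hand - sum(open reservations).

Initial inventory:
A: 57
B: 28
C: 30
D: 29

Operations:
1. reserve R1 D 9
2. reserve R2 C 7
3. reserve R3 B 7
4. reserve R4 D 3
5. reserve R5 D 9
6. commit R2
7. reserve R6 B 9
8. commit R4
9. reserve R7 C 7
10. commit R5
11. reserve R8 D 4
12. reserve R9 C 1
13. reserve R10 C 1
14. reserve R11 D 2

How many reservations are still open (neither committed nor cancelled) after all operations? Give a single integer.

Answer: 8

Derivation:
Step 1: reserve R1 D 9 -> on_hand[A=57 B=28 C=30 D=29] avail[A=57 B=28 C=30 D=20] open={R1}
Step 2: reserve R2 C 7 -> on_hand[A=57 B=28 C=30 D=29] avail[A=57 B=28 C=23 D=20] open={R1,R2}
Step 3: reserve R3 B 7 -> on_hand[A=57 B=28 C=30 D=29] avail[A=57 B=21 C=23 D=20] open={R1,R2,R3}
Step 4: reserve R4 D 3 -> on_hand[A=57 B=28 C=30 D=29] avail[A=57 B=21 C=23 D=17] open={R1,R2,R3,R4}
Step 5: reserve R5 D 9 -> on_hand[A=57 B=28 C=30 D=29] avail[A=57 B=21 C=23 D=8] open={R1,R2,R3,R4,R5}
Step 6: commit R2 -> on_hand[A=57 B=28 C=23 D=29] avail[A=57 B=21 C=23 D=8] open={R1,R3,R4,R5}
Step 7: reserve R6 B 9 -> on_hand[A=57 B=28 C=23 D=29] avail[A=57 B=12 C=23 D=8] open={R1,R3,R4,R5,R6}
Step 8: commit R4 -> on_hand[A=57 B=28 C=23 D=26] avail[A=57 B=12 C=23 D=8] open={R1,R3,R5,R6}
Step 9: reserve R7 C 7 -> on_hand[A=57 B=28 C=23 D=26] avail[A=57 B=12 C=16 D=8] open={R1,R3,R5,R6,R7}
Step 10: commit R5 -> on_hand[A=57 B=28 C=23 D=17] avail[A=57 B=12 C=16 D=8] open={R1,R3,R6,R7}
Step 11: reserve R8 D 4 -> on_hand[A=57 B=28 C=23 D=17] avail[A=57 B=12 C=16 D=4] open={R1,R3,R6,R7,R8}
Step 12: reserve R9 C 1 -> on_hand[A=57 B=28 C=23 D=17] avail[A=57 B=12 C=15 D=4] open={R1,R3,R6,R7,R8,R9}
Step 13: reserve R10 C 1 -> on_hand[A=57 B=28 C=23 D=17] avail[A=57 B=12 C=14 D=4] open={R1,R10,R3,R6,R7,R8,R9}
Step 14: reserve R11 D 2 -> on_hand[A=57 B=28 C=23 D=17] avail[A=57 B=12 C=14 D=2] open={R1,R10,R11,R3,R6,R7,R8,R9}
Open reservations: ['R1', 'R10', 'R11', 'R3', 'R6', 'R7', 'R8', 'R9'] -> 8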